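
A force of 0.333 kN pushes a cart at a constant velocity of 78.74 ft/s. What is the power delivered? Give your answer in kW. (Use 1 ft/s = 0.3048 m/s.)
Convert to SI: F = 333.0 N, v = 24.0 m/s
P = Fv = (333.0)(24.0) = 7991.98 W = 7.992 kW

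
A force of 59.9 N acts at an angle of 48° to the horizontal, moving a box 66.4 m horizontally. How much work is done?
W = F·d·cosθ = (59.9)(66.4)cos(48°) = 2661 J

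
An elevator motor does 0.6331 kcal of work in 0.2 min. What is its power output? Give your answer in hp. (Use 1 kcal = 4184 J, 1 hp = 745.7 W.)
Convert to SI: W = 2648.89 J, t = 12.0 s
P = W/t = 2648.89/12.0 = 220.741 W = 0.296 hp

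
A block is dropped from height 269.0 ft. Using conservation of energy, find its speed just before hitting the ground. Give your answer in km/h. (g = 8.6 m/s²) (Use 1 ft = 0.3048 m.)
Convert to SI: h = 81.9912 m
mgh = ½mv² ⇒ v = √(2gh) = √(2·8.6·81.9912) = 37.5533 m/s = 135.2 km/h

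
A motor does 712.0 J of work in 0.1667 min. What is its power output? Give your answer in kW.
Convert to SI: W = 712.0 J, t = 10.002 s
P = W/t = 712.0/10.002 = 71.1858 W = 0.07119 kW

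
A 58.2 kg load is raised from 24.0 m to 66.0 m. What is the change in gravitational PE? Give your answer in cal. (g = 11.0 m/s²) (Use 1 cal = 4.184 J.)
ΔPE = mgΔh = (58.2)(11.0)(42.0) = 26888.4 J = 6426 cal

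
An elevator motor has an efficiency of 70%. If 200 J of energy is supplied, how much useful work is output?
W_out = η·W_in = 0.7·200 = 140.0 J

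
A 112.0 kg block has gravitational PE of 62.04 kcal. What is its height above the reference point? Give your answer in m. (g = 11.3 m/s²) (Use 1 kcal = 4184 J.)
Convert to SI: m = 112.0 kg, PE = 259575 J
h = PE/(mg) = 259575/(112.0·11.3) = 205.1 m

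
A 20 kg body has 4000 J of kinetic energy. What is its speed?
v = √(2·KE/m) = √(2·4000/20) = 20.0 m/s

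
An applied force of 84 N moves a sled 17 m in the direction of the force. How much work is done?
W = F·d = (84)(17) = 1428 J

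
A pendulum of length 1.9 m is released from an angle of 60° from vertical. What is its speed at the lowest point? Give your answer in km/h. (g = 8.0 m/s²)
h = L(1 − cosθ) = 1.9(1 − cos60°) = 0.95 m
v = √(2gh) = √(2·8.0·0.95) = 3.89872 m/s = 14.04 km/h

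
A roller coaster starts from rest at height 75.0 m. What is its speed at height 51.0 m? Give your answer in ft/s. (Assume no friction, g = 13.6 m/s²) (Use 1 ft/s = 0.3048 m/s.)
mgh₁ = mgh₂ + ½mv² ⇒ v = √(2g(h₁−h₂)) = √(2·13.6·24.0) = 25.55 m/s = 83.83 ft/s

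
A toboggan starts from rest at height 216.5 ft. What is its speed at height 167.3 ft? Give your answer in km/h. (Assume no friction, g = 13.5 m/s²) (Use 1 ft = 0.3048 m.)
Convert to SI: h₁−h₂ = 14.9962 m
mgh₁ = mgh₂ + ½mv² ⇒ v = √(2g(h₁−h₂)) = √(2·13.5·14.9962) = 20.122 m/s = 72.44 km/h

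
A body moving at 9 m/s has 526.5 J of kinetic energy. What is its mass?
m = 2·KE/v² = 2·526.5/(9)² = 13.0 kg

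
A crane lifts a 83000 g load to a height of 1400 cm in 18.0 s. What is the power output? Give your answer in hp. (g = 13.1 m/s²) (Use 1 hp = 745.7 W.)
Convert to SI: m = 83.0 kg, h = 14.0 m, t = 18.0 s
P = mgh/t = (83.0)(13.1)(14.0)/18.0 = 845.678 W = 1.134 hp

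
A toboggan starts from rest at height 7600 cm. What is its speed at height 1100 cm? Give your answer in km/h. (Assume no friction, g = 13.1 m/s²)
Convert to SI: h₁−h₂ = 65.0 m
mgh₁ = mgh₂ + ½mv² ⇒ v = √(2g(h₁−h₂)) = √(2·13.1·65.0) = 41.2674 m/s = 148.6 km/h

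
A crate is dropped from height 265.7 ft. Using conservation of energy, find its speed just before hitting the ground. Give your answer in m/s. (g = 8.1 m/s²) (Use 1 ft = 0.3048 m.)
Convert to SI: h = 80.9854 m
mgh = ½mv² ⇒ v = √(2gh) = √(2·8.1·80.9854) = 36.22 m/s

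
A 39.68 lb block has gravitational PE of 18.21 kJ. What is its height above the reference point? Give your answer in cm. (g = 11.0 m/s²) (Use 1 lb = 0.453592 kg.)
Convert to SI: m = 17.9985 kg, PE = 18210.0 J
h = PE/(mg) = 18210.0/(17.9985·11.0) = 91.9772 m = 9198 cm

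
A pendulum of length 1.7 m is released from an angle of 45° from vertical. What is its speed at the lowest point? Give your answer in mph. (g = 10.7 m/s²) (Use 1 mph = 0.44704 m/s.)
h = L(1 − cosθ) = 1.7(1 − cos45°) = 0.497918 m
v = √(2gh) = √(2·10.7·0.497918) = 3.26427 m/s = 7.302 mph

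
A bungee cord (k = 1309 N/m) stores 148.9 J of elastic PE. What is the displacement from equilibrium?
x = √(2·PE/k) = √(2·148.9/1309) = 0.477 m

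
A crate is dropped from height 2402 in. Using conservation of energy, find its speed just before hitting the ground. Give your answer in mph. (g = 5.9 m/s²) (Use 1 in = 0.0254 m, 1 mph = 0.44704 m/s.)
Convert to SI: h = 61.0108 m
mgh = ½mv² ⇒ v = √(2gh) = √(2·5.9·61.0108) = 26.8315 m/s = 60.02 mph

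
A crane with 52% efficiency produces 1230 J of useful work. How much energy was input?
W_in = W_out/η = 1230/0.52 = 2365 J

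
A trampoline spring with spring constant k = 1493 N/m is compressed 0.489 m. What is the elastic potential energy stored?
PE = ½kx² = ½(1493)(0.489)² = 178.5 J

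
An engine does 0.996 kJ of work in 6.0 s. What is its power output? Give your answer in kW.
Convert to SI: W = 996.0 J, t = 6.0 s
P = W/t = 996.0/6.0 = 166.0 W = 0.166 kW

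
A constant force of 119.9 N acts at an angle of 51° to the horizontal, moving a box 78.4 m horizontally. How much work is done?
W = F·d·cosθ = (119.9)(78.4)cos(51°) = 5916 J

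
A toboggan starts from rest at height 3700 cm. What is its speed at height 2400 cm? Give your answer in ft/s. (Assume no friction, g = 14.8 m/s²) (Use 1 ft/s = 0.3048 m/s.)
Convert to SI: h₁−h₂ = 13.0 m
mgh₁ = mgh₂ + ½mv² ⇒ v = √(2g(h₁−h₂)) = √(2·14.8·13.0) = 19.6163 m/s = 64.36 ft/s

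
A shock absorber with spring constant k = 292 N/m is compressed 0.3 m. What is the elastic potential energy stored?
PE = ½kx² = ½(292)(0.3)² = 13.14 J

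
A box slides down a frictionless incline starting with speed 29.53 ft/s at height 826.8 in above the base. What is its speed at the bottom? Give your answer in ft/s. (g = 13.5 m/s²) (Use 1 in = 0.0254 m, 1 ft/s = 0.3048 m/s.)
Convert to SI: v₀ = 9.00074 m/s, h = 21.0007 m
½mv₀² + mgh = ½mv² ⇒ v = √(v₀² + 2gh) = √(9.00074² + 2·13.5·21.0007) = 25.4565 m/s = 83.52 ft/s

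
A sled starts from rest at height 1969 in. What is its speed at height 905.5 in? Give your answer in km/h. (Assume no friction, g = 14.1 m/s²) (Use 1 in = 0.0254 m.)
Convert to SI: h₁−h₂ = 27.0129 m
mgh₁ = mgh₂ + ½mv² ⇒ v = √(2g(h₁−h₂)) = √(2·14.1·27.0129) = 27.6001 m/s = 99.36 km/h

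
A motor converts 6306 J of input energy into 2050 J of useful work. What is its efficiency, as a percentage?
η = W_out/W_in = 2050/6306 = 32.51%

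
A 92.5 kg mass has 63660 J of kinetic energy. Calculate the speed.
v = √(2·KE/m) = √(2·63660/92.5) = 37.1 m/s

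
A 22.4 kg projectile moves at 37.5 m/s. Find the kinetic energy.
KE = ½mv² = ½(22.4)(37.5)² = 15750 J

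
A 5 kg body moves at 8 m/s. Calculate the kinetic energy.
KE = ½mv² = ½(5)(8)² = 160.0 J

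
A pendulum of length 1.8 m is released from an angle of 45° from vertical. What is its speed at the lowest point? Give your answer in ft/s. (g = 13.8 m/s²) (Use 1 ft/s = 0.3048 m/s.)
h = L(1 − cosθ) = 1.8(1 − cos45°) = 0.527208 m
v = √(2gh) = √(2·13.8·0.527208) = 3.81457 m/s = 12.51 ft/s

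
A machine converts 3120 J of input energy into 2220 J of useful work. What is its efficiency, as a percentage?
η = W_out/W_in = 2220/3120 = 71.15%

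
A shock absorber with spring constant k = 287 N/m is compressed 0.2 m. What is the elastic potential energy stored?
PE = ½kx² = ½(287)(0.2)² = 5.74 J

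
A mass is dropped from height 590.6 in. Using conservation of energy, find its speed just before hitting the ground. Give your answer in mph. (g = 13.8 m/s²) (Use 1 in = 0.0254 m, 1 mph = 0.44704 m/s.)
Convert to SI: h = 15.0012 m
mgh = ½mv² ⇒ v = √(2gh) = √(2·13.8·15.0012) = 20.3478 m/s = 45.52 mph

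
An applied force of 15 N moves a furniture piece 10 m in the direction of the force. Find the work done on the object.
W = F·d = (15)(10) = 150.0 J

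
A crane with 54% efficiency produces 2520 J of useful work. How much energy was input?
W_in = W_out/η = 2520/0.54 = 4667 J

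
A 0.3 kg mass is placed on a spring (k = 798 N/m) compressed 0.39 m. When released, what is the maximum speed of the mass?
½kx² = ½mv² ⇒ v = x√(k/m) = (0.39)√(798/0.3) = 20.11 m/s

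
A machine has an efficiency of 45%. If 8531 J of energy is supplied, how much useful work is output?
W_out = η·W_in = 0.45·8531 = 3838.95 J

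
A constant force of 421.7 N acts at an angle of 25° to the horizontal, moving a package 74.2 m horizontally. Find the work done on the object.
W = F·d·cosθ = (421.7)(74.2)cos(25°) = 28360 J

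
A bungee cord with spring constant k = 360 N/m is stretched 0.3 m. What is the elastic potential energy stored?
PE = ½kx² = ½(360)(0.3)² = 16.2 J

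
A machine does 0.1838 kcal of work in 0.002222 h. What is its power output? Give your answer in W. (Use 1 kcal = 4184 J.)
Convert to SI: W = 769.019 J, t = 7.9992 s
P = W/t = 769.019/7.9992 = 96.14 W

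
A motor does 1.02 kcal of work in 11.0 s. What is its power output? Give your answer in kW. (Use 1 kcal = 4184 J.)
Convert to SI: W = 4267.68 J, t = 11.0 s
P = W/t = 4267.68/11.0 = 387.971 W = 0.388 kW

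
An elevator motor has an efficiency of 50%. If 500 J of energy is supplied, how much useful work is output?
W_out = η·W_in = 0.5·500 = 250.0 J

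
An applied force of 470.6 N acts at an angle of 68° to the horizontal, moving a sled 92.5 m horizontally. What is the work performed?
W = F·d·cosθ = (470.6)(92.5)cos(68°) = 16310 J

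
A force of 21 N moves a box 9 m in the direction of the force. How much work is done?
W = F·d = (21)(9) = 189.0 J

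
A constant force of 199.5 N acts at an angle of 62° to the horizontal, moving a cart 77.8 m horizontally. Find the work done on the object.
W = F·d·cosθ = (199.5)(77.8)cos(62°) = 7287 J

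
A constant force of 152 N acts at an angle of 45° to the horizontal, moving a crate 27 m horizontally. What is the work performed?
W = F·d·cosθ = (152)(27)cos(45°) = 2902 J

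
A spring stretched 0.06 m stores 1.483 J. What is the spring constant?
k = 2·PE/x² = 2·1.483/(0.06)² = 823.9 N/m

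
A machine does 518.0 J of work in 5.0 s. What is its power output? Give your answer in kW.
P = W/t = 518.0/5.0 = 103.6 W = 0.1036 kW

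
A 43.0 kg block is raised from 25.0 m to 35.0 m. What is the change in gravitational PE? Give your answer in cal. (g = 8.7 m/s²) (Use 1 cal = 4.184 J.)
ΔPE = mgΔh = (43.0)(8.7)(10.0) = 3741.0 J = 894.1 cal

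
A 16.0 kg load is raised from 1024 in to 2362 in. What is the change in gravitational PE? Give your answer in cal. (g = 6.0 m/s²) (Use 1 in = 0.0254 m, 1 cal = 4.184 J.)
Convert to SI: m = 16.0 kg, Δh = 33.9852 m
ΔPE = mgΔh = (16.0)(6.0)(33.9852) = 3262.58 J = 779.8 cal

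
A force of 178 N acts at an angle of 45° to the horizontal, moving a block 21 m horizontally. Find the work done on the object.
W = F·d·cosθ = (178)(21)cos(45°) = 2643 J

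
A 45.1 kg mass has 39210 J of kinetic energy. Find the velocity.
v = √(2·KE/m) = √(2·39210/45.1) = 41.7 m/s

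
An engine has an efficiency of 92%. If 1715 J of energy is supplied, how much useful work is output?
W_out = η·W_in = 0.92·1715 = 1577.8 J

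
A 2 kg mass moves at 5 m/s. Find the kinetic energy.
KE = ½mv² = ½(2)(5)² = 25.0 J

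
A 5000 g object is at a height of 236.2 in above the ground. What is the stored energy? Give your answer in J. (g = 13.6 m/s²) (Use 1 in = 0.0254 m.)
Convert to SI: m = 5.0 kg, h = 5.99948 m
PE = mgh = (5.0)(13.6)(5.99948) = 408.0 J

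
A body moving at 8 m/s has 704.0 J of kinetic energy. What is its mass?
m = 2·KE/v² = 2·704.0/(8)² = 22.0 kg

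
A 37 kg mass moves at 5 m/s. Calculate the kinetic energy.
KE = ½mv² = ½(37)(5)² = 462.5 J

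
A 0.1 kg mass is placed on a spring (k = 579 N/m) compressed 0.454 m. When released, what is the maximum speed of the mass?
½kx² = ½mv² ⇒ v = x√(k/m) = (0.454)√(579/0.1) = 34.55 m/s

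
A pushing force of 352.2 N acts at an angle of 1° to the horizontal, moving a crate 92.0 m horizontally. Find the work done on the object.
W = F·d·cosθ = (352.2)(92.0)cos(1°) = 32400 J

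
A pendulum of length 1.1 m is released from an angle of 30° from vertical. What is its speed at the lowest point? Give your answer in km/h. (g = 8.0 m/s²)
h = L(1 − cosθ) = 1.1(1 − cos30°) = 0.147372 m
v = √(2gh) = √(2·8.0·0.147372) = 1.53556 m/s = 5.528 km/h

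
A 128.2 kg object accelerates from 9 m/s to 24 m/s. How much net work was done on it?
W = ΔKE = ½m(v₂² − v₁²) = ½(128.2)(24² − 9²) = 31729.5 J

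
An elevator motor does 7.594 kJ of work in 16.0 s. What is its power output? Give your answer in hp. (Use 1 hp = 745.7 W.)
Convert to SI: W = 7594.0 J, t = 16.0 s
P = W/t = 7594.0/16.0 = 474.625 W = 0.6365 hp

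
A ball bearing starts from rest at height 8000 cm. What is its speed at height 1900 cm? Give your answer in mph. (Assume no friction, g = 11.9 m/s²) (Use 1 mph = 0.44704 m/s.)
Convert to SI: h₁−h₂ = 61.0 m
mgh₁ = mgh₂ + ½mv² ⇒ v = √(2g(h₁−h₂)) = √(2·11.9·61.0) = 38.1025 m/s = 85.23 mph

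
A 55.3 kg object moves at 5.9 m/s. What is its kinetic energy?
KE = ½mv² = ½(55.3)(5.9)² = 962.5 J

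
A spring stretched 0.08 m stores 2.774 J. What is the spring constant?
k = 2·PE/x² = 2·2.774/(0.08)² = 866.9 N/m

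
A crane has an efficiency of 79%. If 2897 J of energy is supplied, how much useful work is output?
W_out = η·W_in = 0.79·2897 = 2288.63 J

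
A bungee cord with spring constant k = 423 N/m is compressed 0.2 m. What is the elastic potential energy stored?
PE = ½kx² = ½(423)(0.2)² = 8.46 J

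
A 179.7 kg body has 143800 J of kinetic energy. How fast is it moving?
v = √(2·KE/m) = √(2·143800/179.7) = 40.01 m/s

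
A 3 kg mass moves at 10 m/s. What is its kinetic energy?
KE = ½mv² = ½(3)(10)² = 150.0 J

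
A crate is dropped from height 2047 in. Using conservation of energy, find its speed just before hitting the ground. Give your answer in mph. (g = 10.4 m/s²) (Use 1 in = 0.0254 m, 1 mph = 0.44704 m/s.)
Convert to SI: h = 51.9938 m
mgh = ½mv² ⇒ v = √(2gh) = √(2·10.4·51.9938) = 32.8857 m/s = 73.56 mph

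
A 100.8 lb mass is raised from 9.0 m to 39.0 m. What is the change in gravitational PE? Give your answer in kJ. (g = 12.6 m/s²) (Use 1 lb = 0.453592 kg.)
Convert to SI: m = 45.7221 kg, Δh = 30.0 m
ΔPE = mgΔh = (45.7221)(12.6)(30.0) = 17282.9 J = 17.28 kJ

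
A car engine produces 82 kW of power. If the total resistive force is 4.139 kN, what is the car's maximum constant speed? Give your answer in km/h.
Convert to SI: F = 4139.0 N
P = Fv ⇒ v = P/F = 82000 W/4139.0 N = 19.8115 m/s = 71.32 km/h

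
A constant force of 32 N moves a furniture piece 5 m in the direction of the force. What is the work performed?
W = F·d = (32)(5) = 160.0 J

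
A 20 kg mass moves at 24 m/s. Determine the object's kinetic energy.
KE = ½mv² = ½(20)(24)² = 5760.0 J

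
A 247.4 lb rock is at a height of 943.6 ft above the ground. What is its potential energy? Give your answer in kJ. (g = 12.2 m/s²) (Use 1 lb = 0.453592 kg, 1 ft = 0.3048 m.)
Convert to SI: m = 112.219 kg, h = 287.609 m
PE = mgh = (112.219)(12.2)(287.609) = 393757 J = 393.8 kJ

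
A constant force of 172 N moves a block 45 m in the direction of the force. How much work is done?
W = F·d = (172)(45) = 7740 J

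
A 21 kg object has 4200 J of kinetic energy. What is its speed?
v = √(2·KE/m) = √(2·4200/21) = 20.0 m/s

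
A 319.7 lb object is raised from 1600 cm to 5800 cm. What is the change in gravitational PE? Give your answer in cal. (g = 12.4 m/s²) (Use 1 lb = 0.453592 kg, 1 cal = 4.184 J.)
Convert to SI: m = 145.013 kg, Δh = 42.0 m
ΔPE = mgΔh = (145.013)(12.4)(42.0) = 75523.0 J = 18050 cal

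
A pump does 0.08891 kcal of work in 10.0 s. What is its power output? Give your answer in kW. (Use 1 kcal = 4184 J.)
Convert to SI: W = 371.999 J, t = 10.0 s
P = W/t = 371.999/10.0 = 37.1999 W = 0.0372 kW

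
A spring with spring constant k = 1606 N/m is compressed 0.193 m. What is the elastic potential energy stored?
PE = ½kx² = ½(1606)(0.193)² = 29.91 J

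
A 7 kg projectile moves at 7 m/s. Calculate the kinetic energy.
KE = ½mv² = ½(7)(7)² = 171.5 J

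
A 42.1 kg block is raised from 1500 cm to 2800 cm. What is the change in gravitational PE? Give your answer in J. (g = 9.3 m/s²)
Convert to SI: m = 42.1 kg, Δh = 13.0 m
ΔPE = mgΔh = (42.1)(9.3)(13.0) = 5090 J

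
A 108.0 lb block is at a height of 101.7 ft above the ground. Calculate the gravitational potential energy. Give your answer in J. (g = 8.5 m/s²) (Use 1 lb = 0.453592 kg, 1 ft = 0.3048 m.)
Convert to SI: m = 48.9879 kg, h = 30.9982 m
PE = mgh = (48.9879)(8.5)(30.9982) = 12910 J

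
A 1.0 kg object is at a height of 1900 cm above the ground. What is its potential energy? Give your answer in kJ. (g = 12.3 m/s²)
Convert to SI: m = 1.0 kg, h = 19.0 m
PE = mgh = (1.0)(12.3)(19.0) = 233.7 J = 0.2337 kJ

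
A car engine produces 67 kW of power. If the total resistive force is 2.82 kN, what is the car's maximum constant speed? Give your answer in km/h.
Convert to SI: F = 2820.0 N
P = Fv ⇒ v = P/F = 67000 W/2820.0 N = 23.7589 m/s = 85.53 km/h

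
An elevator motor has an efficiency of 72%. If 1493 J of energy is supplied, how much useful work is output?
W_out = η·W_in = 0.72·1493 = 1074.96 J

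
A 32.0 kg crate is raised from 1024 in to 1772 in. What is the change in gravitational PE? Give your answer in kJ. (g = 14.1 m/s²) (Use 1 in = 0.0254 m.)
Convert to SI: m = 32.0 kg, Δh = 18.9992 m
ΔPE = mgΔh = (32.0)(14.1)(18.9992) = 8572.44 J = 8.572 kJ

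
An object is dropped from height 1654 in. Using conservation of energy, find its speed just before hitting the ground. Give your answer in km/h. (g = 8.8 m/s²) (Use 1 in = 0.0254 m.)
Convert to SI: h = 42.0116 m
mgh = ½mv² ⇒ v = √(2gh) = √(2·8.8·42.0116) = 27.192 m/s = 97.89 km/h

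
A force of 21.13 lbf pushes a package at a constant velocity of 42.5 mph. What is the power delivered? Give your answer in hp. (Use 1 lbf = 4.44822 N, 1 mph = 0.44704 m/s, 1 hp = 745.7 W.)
Convert to SI: F = 93.9909 N, v = 18.9992 m/s
P = Fv = (93.9909)(18.9992) = 1785.75 W = 2.395 hp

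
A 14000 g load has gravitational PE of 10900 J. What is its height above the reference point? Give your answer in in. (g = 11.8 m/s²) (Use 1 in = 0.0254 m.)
Convert to SI: m = 14.0 kg, PE = 10900.0 J
h = PE/(mg) = 10900.0/(14.0·11.8) = 65.9806 m = 2598 in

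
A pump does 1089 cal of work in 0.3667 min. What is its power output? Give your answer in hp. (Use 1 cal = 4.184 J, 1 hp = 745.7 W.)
Convert to SI: W = 4556.38 J, t = 22.002 s
P = W/t = 4556.38/22.002 = 207.089 W = 0.2777 hp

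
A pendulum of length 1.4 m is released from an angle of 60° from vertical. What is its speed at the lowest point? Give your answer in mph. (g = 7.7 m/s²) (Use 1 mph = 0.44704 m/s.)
h = L(1 − cosθ) = 1.4(1 − cos60°) = 0.7 m
v = √(2gh) = √(2·7.7·0.7) = 3.28329 m/s = 7.345 mph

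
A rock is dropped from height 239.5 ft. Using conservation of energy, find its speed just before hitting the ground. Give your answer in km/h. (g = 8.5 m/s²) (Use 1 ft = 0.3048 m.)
Convert to SI: h = 72.9996 m
mgh = ½mv² ⇒ v = √(2gh) = √(2·8.5·72.9996) = 35.2277 m/s = 126.8 km/h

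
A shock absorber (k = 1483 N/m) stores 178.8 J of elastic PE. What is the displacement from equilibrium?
x = √(2·PE/k) = √(2·178.8/1483) = 0.4911 m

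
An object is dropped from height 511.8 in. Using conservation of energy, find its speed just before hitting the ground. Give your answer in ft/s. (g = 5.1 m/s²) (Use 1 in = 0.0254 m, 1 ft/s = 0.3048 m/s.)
Convert to SI: h = 12.9997 m
mgh = ½mv² ⇒ v = √(2gh) = √(2·5.1·12.9997) = 11.5151 m/s = 37.78 ft/s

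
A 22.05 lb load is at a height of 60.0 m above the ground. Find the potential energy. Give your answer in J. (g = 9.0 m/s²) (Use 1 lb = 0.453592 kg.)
Convert to SI: m = 10.0017 kg, h = 60.0 m
PE = mgh = (10.0017)(9.0)(60.0) = 5401 J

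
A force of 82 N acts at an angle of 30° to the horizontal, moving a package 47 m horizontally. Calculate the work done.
W = F·d·cosθ = (82)(47)cos(30°) = 3338 J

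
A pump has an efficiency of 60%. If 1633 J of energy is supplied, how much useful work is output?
W_out = η·W_in = 0.6·1633 = 979.8 J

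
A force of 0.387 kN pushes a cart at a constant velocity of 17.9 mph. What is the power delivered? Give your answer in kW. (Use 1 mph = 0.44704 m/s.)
Convert to SI: F = 387.0 N, v = 8.00202 m/s
P = Fv = (387.0)(8.00202) = 3096.78 W = 3.097 kW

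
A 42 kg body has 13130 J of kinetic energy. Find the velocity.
v = √(2·KE/m) = √(2·13130/42) = 25.0 m/s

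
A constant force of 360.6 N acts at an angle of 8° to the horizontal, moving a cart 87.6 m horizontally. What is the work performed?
W = F·d·cosθ = (360.6)(87.6)cos(8°) = 31280 J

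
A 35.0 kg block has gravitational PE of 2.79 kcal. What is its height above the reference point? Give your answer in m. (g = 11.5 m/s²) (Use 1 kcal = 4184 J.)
Convert to SI: m = 35.0 kg, PE = 11673.4 J
h = PE/(mg) = 11673.4/(35.0·11.5) = 29.0 m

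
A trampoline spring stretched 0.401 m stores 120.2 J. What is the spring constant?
k = 2·PE/x² = 2·120.2/(0.401)² = 1495 N/m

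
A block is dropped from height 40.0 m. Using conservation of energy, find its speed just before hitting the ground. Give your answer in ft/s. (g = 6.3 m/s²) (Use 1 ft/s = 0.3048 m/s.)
mgh = ½mv² ⇒ v = √(2gh) = √(2·6.3·40.0) = 22.4499 m/s = 73.65 ft/s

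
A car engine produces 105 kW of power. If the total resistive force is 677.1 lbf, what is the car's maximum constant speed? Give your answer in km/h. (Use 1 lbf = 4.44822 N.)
Convert to SI: F = 3011.89 N
P = Fv ⇒ v = P/F = 105000 W/3011.89 N = 34.8618 m/s = 125.5 km/h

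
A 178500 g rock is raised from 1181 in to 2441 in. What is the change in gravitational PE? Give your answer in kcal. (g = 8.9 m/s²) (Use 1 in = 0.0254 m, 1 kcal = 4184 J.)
Convert to SI: m = 178.5 kg, Δh = 32.004 m
ΔPE = mgΔh = (178.5)(8.9)(32.004) = 50843.2 J = 12.15 kcal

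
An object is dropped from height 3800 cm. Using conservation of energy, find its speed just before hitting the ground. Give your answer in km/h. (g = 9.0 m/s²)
Convert to SI: h = 38.0 m
mgh = ½mv² ⇒ v = √(2gh) = √(2·9.0·38.0) = 26.1534 m/s = 94.15 km/h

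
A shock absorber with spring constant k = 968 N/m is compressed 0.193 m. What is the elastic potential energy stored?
PE = ½kx² = ½(968)(0.193)² = 18.03 J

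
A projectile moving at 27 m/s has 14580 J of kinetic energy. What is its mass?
m = 2·KE/v² = 2·14580/(27)² = 40.0 kg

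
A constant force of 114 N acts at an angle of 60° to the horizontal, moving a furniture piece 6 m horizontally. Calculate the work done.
W = F·d·cosθ = (114)(6)cos(60°) = 342.0 J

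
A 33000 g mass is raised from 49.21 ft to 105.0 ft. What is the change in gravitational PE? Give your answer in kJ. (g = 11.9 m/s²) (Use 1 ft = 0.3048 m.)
Convert to SI: m = 33.0 kg, Δh = 17.0048 m
ΔPE = mgΔh = (33.0)(11.9)(17.0048) = 6677.78 J = 6.678 kJ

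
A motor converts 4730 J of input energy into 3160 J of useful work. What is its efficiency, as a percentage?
η = W_out/W_in = 3160/4730 = 66.81%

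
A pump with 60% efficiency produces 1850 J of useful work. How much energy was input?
W_in = W_out/η = 1850/0.6 = 3083 J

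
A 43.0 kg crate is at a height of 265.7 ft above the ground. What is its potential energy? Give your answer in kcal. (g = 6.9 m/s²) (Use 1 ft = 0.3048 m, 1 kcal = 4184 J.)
Convert to SI: m = 43.0 kg, h = 80.9854 m
PE = mgh = (43.0)(6.9)(80.9854) = 24028.4 J = 5.743 kcal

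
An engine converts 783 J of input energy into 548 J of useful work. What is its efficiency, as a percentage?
η = W_out/W_in = 548/783 = 69.99%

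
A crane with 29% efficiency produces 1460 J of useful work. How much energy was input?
W_in = W_out/η = 1460/0.29 = 5034 J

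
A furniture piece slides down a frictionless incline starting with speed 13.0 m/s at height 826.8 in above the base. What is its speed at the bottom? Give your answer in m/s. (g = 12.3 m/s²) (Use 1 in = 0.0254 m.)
Convert to SI: v₀ = 13.0 m/s, h = 21.0007 m
½mv₀² + mgh = ½mv² ⇒ v = √(v₀² + 2gh) = √(13.0² + 2·12.3·21.0007) = 26.18 m/s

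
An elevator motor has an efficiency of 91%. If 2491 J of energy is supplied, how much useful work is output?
W_out = η·W_in = 0.91·2491 = 2266.81 J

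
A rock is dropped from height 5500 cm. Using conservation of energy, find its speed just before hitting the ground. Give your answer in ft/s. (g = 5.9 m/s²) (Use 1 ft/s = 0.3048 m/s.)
Convert to SI: h = 55.0 m
mgh = ½mv² ⇒ v = √(2gh) = √(2·5.9·55.0) = 25.4755 m/s = 83.58 ft/s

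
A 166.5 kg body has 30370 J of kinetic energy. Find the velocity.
v = √(2·KE/m) = √(2·30370/166.5) = 19.1 m/s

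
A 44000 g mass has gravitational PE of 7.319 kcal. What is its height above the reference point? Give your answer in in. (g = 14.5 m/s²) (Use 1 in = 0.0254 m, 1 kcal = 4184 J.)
Convert to SI: m = 44.0 kg, PE = 30622.7 J
h = PE/(mg) = 30622.7/(44.0·14.5) = 47.998 m = 1890 in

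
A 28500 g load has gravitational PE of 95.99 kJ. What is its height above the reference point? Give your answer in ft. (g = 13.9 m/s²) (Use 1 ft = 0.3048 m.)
Convert to SI: m = 28.5 kg, PE = 95990.0 J
h = PE/(mg) = 95990.0/(28.5·13.9) = 242.307 m = 795.0 ft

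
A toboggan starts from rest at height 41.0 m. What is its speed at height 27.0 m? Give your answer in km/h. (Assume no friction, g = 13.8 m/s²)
mgh₁ = mgh₂ + ½mv² ⇒ v = √(2g(h₁−h₂)) = √(2·13.8·14.0) = 19.6571 m/s = 70.77 km/h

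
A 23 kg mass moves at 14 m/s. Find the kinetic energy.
KE = ½mv² = ½(23)(14)² = 2254.0 J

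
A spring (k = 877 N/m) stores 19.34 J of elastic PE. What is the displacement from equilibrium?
x = √(2·PE/k) = √(2·19.34/877) = 0.21 m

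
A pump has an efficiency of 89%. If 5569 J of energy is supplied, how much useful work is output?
W_out = η·W_in = 0.89·5569 = 4956.41 J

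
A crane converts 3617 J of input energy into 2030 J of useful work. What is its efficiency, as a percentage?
η = W_out/W_in = 2030/3617 = 56.12%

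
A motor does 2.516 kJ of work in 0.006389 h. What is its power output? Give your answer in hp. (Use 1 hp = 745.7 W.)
Convert to SI: W = 2516.0 J, t = 23.0004 s
P = W/t = 2516.0/23.0004 = 109.389 W = 0.1467 hp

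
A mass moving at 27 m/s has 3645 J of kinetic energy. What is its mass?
m = 2·KE/v² = 2·3645/(27)² = 10.0 kg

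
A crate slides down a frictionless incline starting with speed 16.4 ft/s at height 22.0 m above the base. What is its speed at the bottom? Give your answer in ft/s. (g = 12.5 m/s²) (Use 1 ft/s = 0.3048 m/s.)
Convert to SI: v₀ = 4.99872 m/s, h = 22.0 m
½mv₀² + mgh = ½mv² ⇒ v = √(v₀² + 2gh) = √(4.99872² + 2·12.5·22.0) = 23.9789 m/s = 78.67 ft/s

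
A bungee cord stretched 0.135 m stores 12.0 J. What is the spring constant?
k = 2·PE/x² = 2·12.0/(0.135)² = 1317 N/m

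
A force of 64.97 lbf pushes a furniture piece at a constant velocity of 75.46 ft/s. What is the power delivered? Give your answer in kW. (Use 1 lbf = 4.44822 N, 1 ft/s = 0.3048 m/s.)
Convert to SI: F = 289.001 N, v = 23.0002 m/s
P = Fv = (289.001)(23.0002) = 6647.08 W = 6.647 kW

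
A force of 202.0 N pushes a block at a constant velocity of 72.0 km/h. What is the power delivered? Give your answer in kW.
Convert to SI: F = 202.0 N, v = 20.0 m/s
P = Fv = (202.0)(20.0) = 4040.0 W = 4.04 kW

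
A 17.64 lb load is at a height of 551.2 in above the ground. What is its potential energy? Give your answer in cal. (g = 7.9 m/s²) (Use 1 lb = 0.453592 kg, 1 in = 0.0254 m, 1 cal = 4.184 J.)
Convert to SI: m = 8.00136 kg, h = 14.0005 m
PE = mgh = (8.00136)(7.9)(14.0005) = 884.981 J = 211.5 cal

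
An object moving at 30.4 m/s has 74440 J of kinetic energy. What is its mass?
m = 2·KE/v² = 2·74440/(30.4)² = 161.1 kg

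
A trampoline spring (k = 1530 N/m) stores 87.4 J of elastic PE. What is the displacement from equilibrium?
x = √(2·PE/k) = √(2·87.4/1530) = 0.338 m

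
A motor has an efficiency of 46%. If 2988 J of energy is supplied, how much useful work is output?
W_out = η·W_in = 0.46·2988 = 1374.48 J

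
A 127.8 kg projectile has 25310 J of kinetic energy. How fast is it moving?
v = √(2·KE/m) = √(2·25310/127.8) = 19.9 m/s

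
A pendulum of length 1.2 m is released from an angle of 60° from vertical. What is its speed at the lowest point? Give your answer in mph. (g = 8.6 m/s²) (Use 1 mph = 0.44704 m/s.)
h = L(1 − cosθ) = 1.2(1 − cos60°) = 0.6 m
v = √(2gh) = √(2·8.6·0.6) = 3.21248 m/s = 7.186 mph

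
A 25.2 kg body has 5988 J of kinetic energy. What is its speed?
v = √(2·KE/m) = √(2·5988/25.2) = 21.8 m/s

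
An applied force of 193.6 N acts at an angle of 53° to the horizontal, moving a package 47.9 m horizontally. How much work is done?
W = F·d·cosθ = (193.6)(47.9)cos(53°) = 5581 J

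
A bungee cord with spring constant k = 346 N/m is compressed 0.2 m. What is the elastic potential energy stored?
PE = ½kx² = ½(346)(0.2)² = 6.92 J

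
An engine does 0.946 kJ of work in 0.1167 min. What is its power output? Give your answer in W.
Convert to SI: W = 946.0 J, t = 7.002 s
P = W/t = 946.0/7.002 = 135.1 W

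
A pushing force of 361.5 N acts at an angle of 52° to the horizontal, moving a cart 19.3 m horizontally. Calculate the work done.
W = F·d·cosθ = (361.5)(19.3)cos(52°) = 4295 J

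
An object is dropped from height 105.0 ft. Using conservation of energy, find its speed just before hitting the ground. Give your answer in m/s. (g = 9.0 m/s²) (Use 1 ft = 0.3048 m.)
Convert to SI: h = 32.004 m
mgh = ½mv² ⇒ v = √(2gh) = √(2·9.0·32.004) = 24.0 m/s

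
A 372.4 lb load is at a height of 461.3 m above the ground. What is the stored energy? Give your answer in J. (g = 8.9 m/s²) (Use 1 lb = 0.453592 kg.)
Convert to SI: m = 168.918 kg, h = 461.3 m
PE = mgh = (168.918)(8.9)(461.3) = 693500 J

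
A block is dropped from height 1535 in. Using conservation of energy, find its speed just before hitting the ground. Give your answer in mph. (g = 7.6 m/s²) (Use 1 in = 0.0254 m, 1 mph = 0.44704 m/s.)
Convert to SI: h = 38.989 m
mgh = ½mv² ⇒ v = √(2gh) = √(2·7.6·38.989) = 24.3441 m/s = 54.46 mph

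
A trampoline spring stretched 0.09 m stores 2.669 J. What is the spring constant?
k = 2·PE/x² = 2·2.669/(0.09)² = 659.0 N/m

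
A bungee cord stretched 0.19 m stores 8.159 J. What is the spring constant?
k = 2·PE/x² = 2·8.159/(0.19)² = 452.0 N/m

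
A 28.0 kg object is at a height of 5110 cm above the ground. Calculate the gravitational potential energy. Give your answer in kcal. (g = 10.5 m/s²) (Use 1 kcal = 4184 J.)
Convert to SI: m = 28.0 kg, h = 51.1 m
PE = mgh = (28.0)(10.5)(51.1) = 15023.4 J = 3.591 kcal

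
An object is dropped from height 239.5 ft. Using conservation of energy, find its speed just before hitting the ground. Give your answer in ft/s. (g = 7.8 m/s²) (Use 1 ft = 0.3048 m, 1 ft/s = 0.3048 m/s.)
Convert to SI: h = 72.9996 m
mgh = ½mv² ⇒ v = √(2gh) = √(2·7.8·72.9996) = 33.746 m/s = 110.7 ft/s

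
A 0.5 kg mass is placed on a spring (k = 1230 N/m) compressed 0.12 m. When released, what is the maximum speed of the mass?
½kx² = ½mv² ⇒ v = x√(k/m) = (0.12)√(1230/0.5) = 5.952 m/s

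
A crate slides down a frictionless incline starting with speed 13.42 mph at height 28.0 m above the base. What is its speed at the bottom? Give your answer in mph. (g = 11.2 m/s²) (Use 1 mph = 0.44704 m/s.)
Convert to SI: v₀ = 5.99928 m/s, h = 28.0 m
½mv₀² + mgh = ½mv² ⇒ v = √(v₀² + 2gh) = √(5.99928² + 2·11.2·28.0) = 25.7525 m/s = 57.61 mph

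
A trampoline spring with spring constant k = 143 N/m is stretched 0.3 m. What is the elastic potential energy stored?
PE = ½kx² = ½(143)(0.3)² = 6.435 J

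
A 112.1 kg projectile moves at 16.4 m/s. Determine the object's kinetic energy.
KE = ½mv² = ½(112.1)(16.4)² = 15080 J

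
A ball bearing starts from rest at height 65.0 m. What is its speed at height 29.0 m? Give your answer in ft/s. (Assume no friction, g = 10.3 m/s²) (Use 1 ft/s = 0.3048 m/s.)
mgh₁ = mgh₂ + ½mv² ⇒ v = √(2g(h₁−h₂)) = √(2·10.3·36.0) = 27.2323 m/s = 89.34 ft/s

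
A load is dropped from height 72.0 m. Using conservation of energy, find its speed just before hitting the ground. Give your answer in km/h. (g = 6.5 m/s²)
mgh = ½mv² ⇒ v = √(2gh) = √(2·6.5·72.0) = 30.5941 m/s = 110.1 km/h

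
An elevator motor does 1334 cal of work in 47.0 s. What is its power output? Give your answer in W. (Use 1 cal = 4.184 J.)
Convert to SI: W = 5581.46 J, t = 47.0 s
P = W/t = 5581.46/47.0 = 118.8 W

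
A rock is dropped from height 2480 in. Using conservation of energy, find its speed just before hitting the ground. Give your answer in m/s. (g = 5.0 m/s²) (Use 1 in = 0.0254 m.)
Convert to SI: h = 62.992 m
mgh = ½mv² ⇒ v = √(2gh) = √(2·5.0·62.992) = 25.1 m/s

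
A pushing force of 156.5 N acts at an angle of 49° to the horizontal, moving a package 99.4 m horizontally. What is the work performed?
W = F·d·cosθ = (156.5)(99.4)cos(49°) = 10210 J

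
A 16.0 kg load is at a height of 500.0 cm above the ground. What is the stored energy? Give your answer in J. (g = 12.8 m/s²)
Convert to SI: m = 16.0 kg, h = 5.0 m
PE = mgh = (16.0)(12.8)(5.0) = 1024 J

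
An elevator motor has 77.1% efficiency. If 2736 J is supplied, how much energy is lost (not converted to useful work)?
W_lost = W_in(1 − η) = 2736·(1 − 0.771) = 626.5 J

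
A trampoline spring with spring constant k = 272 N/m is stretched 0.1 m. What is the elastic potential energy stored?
PE = ½kx² = ½(272)(0.1)² = 1.36 J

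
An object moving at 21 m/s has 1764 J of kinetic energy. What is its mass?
m = 2·KE/v² = 2·1764/(21)² = 8.0 kg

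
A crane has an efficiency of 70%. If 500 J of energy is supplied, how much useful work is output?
W_out = η·W_in = 0.7·500 = 350.0 J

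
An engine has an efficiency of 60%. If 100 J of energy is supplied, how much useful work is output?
W_out = η·W_in = 0.6·100 = 60.0 J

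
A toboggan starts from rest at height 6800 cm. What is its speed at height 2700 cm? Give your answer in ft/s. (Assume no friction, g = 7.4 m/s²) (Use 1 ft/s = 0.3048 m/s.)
Convert to SI: h₁−h₂ = 41.0 m
mgh₁ = mgh₂ + ½mv² ⇒ v = √(2g(h₁−h₂)) = √(2·7.4·41.0) = 24.6333 m/s = 80.82 ft/s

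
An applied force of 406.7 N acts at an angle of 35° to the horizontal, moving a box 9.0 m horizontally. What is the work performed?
W = F·d·cosθ = (406.7)(9.0)cos(35°) = 2998 J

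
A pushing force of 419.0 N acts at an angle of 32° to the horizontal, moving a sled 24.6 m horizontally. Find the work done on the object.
W = F·d·cosθ = (419.0)(24.6)cos(32°) = 8741 J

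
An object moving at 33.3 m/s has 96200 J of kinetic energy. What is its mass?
m = 2·KE/v² = 2·96200/(33.3)² = 173.5 kg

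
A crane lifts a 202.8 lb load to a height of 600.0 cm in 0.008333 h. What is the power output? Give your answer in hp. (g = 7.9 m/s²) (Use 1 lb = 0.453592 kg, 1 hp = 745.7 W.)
Convert to SI: m = 91.9885 kg, h = 6.0 m, t = 29.9988 s
P = mgh/t = (91.9885)(7.9)(6.0)/29.9988 = 145.348 W = 0.1949 hp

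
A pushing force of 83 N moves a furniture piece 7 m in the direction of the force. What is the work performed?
W = F·d = (83)(7) = 581.0 J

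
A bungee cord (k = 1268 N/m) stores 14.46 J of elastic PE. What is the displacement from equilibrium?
x = √(2·PE/k) = √(2·14.46/1268) = 0.151 m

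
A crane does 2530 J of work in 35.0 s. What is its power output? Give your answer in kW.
P = W/t = 2530.0/35.0 = 72.2857 W = 0.07229 kW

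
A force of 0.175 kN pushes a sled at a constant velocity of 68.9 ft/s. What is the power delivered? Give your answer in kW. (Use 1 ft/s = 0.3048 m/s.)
Convert to SI: F = 175.0 N, v = 21.0007 m/s
P = Fv = (175.0)(21.0007) = 3675.13 W = 3.675 kW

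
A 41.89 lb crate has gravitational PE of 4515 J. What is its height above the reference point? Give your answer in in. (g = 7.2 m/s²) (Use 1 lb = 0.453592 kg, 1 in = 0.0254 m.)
Convert to SI: m = 19.001 kg, PE = 4515.0 J
h = PE/(mg) = 4515.0/(19.001·7.2) = 33.0027 m = 1299 in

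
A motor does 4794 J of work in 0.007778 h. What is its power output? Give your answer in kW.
Convert to SI: W = 4794.0 J, t = 28.0008 s
P = W/t = 4794.0/28.0008 = 171.209 W = 0.1712 kW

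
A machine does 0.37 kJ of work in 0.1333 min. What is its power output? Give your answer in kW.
Convert to SI: W = 370.0 J, t = 7.998 s
P = W/t = 370.0/7.998 = 46.2616 W = 0.04626 kW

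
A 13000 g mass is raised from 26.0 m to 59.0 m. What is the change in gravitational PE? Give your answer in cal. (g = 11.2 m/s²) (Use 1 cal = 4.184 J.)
Convert to SI: m = 13.0 kg, Δh = 33.0 m
ΔPE = mgΔh = (13.0)(11.2)(33.0) = 4804.8 J = 1148 cal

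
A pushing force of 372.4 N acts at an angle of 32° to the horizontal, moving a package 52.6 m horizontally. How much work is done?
W = F·d·cosθ = (372.4)(52.6)cos(32°) = 16610 J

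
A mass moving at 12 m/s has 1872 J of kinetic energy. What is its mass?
m = 2·KE/v² = 2·1872/(12)² = 26.0 kg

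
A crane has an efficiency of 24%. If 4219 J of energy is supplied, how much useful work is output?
W_out = η·W_in = 0.24·4219 = 1012.56 J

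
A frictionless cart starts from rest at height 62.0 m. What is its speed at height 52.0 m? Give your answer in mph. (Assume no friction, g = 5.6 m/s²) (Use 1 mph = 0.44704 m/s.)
mgh₁ = mgh₂ + ½mv² ⇒ v = √(2g(h₁−h₂)) = √(2·5.6·10.0) = 10.583 m/s = 23.67 mph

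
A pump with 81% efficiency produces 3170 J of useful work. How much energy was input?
W_in = W_out/η = 3170/0.81 = 3914 J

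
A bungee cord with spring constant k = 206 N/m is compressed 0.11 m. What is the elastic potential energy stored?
PE = ½kx² = ½(206)(0.11)² = 1.246 J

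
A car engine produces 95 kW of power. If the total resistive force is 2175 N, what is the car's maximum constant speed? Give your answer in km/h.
P = Fv ⇒ v = P/F = 95000 W/2175.0 N = 43.6782 m/s = 157.2 km/h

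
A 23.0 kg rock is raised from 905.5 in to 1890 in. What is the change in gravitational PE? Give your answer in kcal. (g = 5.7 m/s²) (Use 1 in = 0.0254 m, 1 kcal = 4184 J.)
Convert to SI: m = 23.0 kg, Δh = 25.0063 m
ΔPE = mgΔh = (23.0)(5.7)(25.0063) = 3278.33 J = 0.7835 kcal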